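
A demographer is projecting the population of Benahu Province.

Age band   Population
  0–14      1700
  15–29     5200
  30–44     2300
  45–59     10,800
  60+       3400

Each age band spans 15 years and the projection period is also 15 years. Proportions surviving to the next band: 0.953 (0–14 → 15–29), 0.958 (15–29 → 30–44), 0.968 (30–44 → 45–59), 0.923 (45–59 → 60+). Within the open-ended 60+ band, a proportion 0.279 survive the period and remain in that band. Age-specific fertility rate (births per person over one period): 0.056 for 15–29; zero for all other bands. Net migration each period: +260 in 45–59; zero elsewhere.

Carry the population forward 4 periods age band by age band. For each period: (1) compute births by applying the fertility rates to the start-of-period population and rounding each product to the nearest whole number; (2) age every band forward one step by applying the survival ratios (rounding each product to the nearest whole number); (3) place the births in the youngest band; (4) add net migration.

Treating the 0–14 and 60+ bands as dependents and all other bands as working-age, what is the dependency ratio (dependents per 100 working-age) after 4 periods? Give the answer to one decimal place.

545.7

(Bands numbered youngest = 1 to oldest = 5.)
After projecting period 1:
Births: 5200 × 0.056 = 291
Band 2: 1700 × 0.953 = 1620
Band 3: 5200 × 0.958 = 4982
Band 4: 2300 × 0.968 = 2226
Band 5: 10800 × 0.923 + 3400 × 0.279 = 9968 + 949 = 10917
Net migration: Band 4 + 260 → 2486
Giving 291 / 1620 / 4982 / 2486 / 10917.
After projecting period 2:
Births: 1620 × 0.056 = 91
Band 2: 291 × 0.953 = 277
Band 3: 1620 × 0.958 = 1552
Band 4: 4982 × 0.968 = 4823
Band 5: 2486 × 0.923 + 10917 × 0.279 = 2295 + 3046 = 5341
Net migration: Band 4 + 260 → 5083
Giving 91 / 277 / 1552 / 5083 / 5341.
After projecting period 3:
Births: 277 × 0.056 = 16
Band 2: 91 × 0.953 = 87
Band 3: 277 × 0.958 = 265
Band 4: 1552 × 0.968 = 1502
Band 5: 5083 × 0.923 + 5341 × 0.279 = 4692 + 1490 = 6182
Net migration: Band 4 + 260 → 1762
Giving 16 / 87 / 265 / 1762 / 6182.
After projecting period 4:
Births: 87 × 0.056 = 5
Band 2: 16 × 0.953 = 15
Band 3: 87 × 0.958 = 83
Band 4: 265 × 0.968 = 257
Band 5: 1762 × 0.923 + 6182 × 0.279 = 1626 + 1725 = 3351
Net migration: Band 4 + 260 → 517
Giving 5 / 15 / 83 / 517 / 3351.
Dependents (band 0–14 + band 60+) = 5 + 3351 = 3356; working-age = 615; ratio = 3356/615 × 100 = 545.7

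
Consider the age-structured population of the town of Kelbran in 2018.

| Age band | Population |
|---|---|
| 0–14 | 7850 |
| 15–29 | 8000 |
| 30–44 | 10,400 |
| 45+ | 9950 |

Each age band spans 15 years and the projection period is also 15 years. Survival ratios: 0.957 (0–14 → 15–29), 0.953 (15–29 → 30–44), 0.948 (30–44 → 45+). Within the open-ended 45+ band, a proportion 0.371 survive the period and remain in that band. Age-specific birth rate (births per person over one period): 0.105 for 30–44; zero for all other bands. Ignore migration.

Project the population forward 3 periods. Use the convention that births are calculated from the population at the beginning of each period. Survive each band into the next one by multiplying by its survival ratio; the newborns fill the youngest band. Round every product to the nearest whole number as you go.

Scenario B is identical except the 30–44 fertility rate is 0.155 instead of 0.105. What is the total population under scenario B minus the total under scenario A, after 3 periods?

1196

Call the bands 1 to 4, youngest first.
After projecting period 1:
Births: 10400 × 0.105 = 1092
Band 2: 7850 × 0.957 = 7512
Band 3: 8000 × 0.953 = 7624
Band 4: 10400 × 0.948 + 9950 × 0.371 = 9859 + 3691 = 13550
→ [1092, 7512, 7624, 13550]
After projecting period 2:
Births: 7624 × 0.105 = 801
Band 2: 1092 × 0.957 = 1045
Band 3: 7512 × 0.953 = 7159
Band 4: 7624 × 0.948 + 13550 × 0.371 = 7228 + 5027 = 12255
→ [801, 1045, 7159, 12255]
After projecting period 3:
Births: 7159 × 0.105 = 752
Band 2: 801 × 0.957 = 767
Band 3: 1045 × 0.953 = 996
Band 4: 7159 × 0.948 + 12255 × 0.371 = 6787 + 4547 = 11334
→ [752, 767, 996, 11334]
Scenario A total after 3 periods: 13849
Scenario B projection —
After projecting period 1:
Births: 10400 × 0.155 = 1612
Band 2: 7850 × 0.957 = 7512
Band 3: 8000 × 0.953 = 7624
Band 4: 10400 × 0.948 + 9950 × 0.371 = 9859 + 3691 = 13550
→ [1612, 7512, 7624, 13550]
After projecting period 2:
Births: 7624 × 0.155 = 1182
Band 2: 1612 × 0.957 = 1543
Band 3: 7512 × 0.953 = 7159
Band 4: 7624 × 0.948 + 13550 × 0.371 = 7228 + 5027 = 12255
→ [1182, 1543, 7159, 12255]
After projecting period 3:
Births: 7159 × 0.155 = 1110
Band 2: 1182 × 0.957 = 1131
Band 3: 1543 × 0.953 = 1470
Band 4: 7159 × 0.948 + 12255 × 0.371 = 6787 + 4547 = 11334
→ [1110, 1131, 1470, 11334]
Scenario B total after 3 periods: 15045
Difference B − A = 15045 − 13849 = 1196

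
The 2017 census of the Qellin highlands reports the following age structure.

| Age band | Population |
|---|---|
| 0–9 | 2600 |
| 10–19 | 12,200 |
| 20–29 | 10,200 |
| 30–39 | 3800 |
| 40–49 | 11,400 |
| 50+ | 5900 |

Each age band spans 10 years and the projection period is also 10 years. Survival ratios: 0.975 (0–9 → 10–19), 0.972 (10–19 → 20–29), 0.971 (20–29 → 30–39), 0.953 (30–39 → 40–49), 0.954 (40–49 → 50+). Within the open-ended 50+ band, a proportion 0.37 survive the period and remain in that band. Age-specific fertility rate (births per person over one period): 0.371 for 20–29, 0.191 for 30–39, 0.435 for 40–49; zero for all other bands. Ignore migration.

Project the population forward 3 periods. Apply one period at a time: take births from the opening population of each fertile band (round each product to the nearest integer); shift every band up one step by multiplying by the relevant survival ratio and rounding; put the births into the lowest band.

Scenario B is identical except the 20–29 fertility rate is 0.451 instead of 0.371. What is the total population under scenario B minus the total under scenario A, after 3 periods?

[period 1]
Births: 10200 × 0.371 = 3784, 3800 × 0.191 = 726, 11400 × 0.435 = 4959 — total 9469
10–19: 2600 × 0.975 = 2535
20–29: 12200 × 0.972 = 11858
30–39: 10200 × 0.971 = 9904
40–49: 3800 × 0.953 = 3621
50+: 11400 × 0.954 + 5900 × 0.37 = 10876 + 2183 = 13059
End of period: [9469, 2535, 11858, 9904, 3621, 13059]
[period 2]
Births: 11858 × 0.371 = 4399, 9904 × 0.191 = 1892, 3621 × 0.435 = 1575 — total 7866
10–19: 9469 × 0.975 = 9232
20–29: 2535 × 0.972 = 2464
30–39: 11858 × 0.971 = 11514
40–49: 9904 × 0.953 = 9439
50+: 3621 × 0.954 + 13059 × 0.37 = 3454 + 4832 = 8286
End of period: [7866, 9232, 2464, 11514, 9439, 8286]
[period 3]
Births: 2464 × 0.371 = 914, 11514 × 0.191 = 2199, 9439 × 0.435 = 4106 — total 7219
10–19: 7866 × 0.975 = 7669
20–29: 9232 × 0.972 = 8974
30–39: 2464 × 0.971 = 2393
40–49: 11514 × 0.953 = 10973
50+: 9439 × 0.954 + 8286 × 0.37 = 9005 + 3066 = 12071
End of period: [7219, 7669, 8974, 2393, 10973, 12071]
Scenario A total after 3 periods: 49299
Scenario B projection —
[period 1]
Births: 10200 × 0.451 = 4600, 3800 × 0.191 = 726, 11400 × 0.435 = 4959 — total 10285
10–19: 2600 × 0.975 = 2535
20–29: 12200 × 0.972 = 11858
30–39: 10200 × 0.971 = 9904
40–49: 3800 × 0.953 = 3621
50+: 11400 × 0.954 + 5900 × 0.37 = 10876 + 2183 = 13059
End of period: [10285, 2535, 11858, 9904, 3621, 13059]
[period 2]
Births: 11858 × 0.451 = 5348, 9904 × 0.191 = 1892, 3621 × 0.435 = 1575 — total 8815
10–19: 10285 × 0.975 = 10028
20–29: 2535 × 0.972 = 2464
30–39: 11858 × 0.971 = 11514
40–49: 9904 × 0.953 = 9439
50+: 3621 × 0.954 + 13059 × 0.37 = 3454 + 4832 = 8286
End of period: [8815, 10028, 2464, 11514, 9439, 8286]
[period 3]
Births: 2464 × 0.451 = 1111, 11514 × 0.191 = 2199, 9439 × 0.435 = 4106 — total 7416
10–19: 8815 × 0.975 = 8595
20–29: 10028 × 0.972 = 9747
30–39: 2464 × 0.971 = 2393
40–49: 11514 × 0.953 = 10973
50+: 9439 × 0.954 + 8286 × 0.37 = 9005 + 3066 = 12071
End of period: [7416, 8595, 9747, 2393, 10973, 12071]
Scenario B total after 3 periods: 51195
Difference B − A = 51195 − 49299 = 1896

1896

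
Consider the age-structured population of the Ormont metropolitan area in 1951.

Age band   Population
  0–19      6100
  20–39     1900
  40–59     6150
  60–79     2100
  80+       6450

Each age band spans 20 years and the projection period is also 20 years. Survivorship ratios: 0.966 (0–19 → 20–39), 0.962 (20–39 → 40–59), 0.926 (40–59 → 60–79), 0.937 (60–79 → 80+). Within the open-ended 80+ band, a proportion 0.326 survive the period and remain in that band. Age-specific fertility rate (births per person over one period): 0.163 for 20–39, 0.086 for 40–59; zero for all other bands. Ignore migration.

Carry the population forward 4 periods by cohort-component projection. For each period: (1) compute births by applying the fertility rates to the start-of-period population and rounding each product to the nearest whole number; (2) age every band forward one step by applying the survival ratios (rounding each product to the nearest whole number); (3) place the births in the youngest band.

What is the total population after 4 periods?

After projecting period 1:
Births: 1900 × 0.163 = 310  |  6150 × 0.086 = 529 → total 839
20–39: 6100 × 0.966 = 5893
40–59: 1900 × 0.962 = 1828
60–79: 6150 × 0.926 = 5695
80+: 2100 × 0.937 + 6450 × 0.326 = 1968 + 2103 = 4071
→ [839, 5893, 1828, 5695, 4071]
After projecting period 2:
Births: 5893 × 0.163 = 961  |  1828 × 0.086 = 157 → total 1118
20–39: 839 × 0.966 = 810
40–59: 5893 × 0.962 = 5669
60–79: 1828 × 0.926 = 1693
80+: 5695 × 0.937 + 4071 × 0.326 = 5336 + 1327 = 6663
→ [1118, 810, 5669, 1693, 6663]
After projecting period 3:
Births: 810 × 0.163 = 132  |  5669 × 0.086 = 488 → total 620
20–39: 1118 × 0.966 = 1080
40–59: 810 × 0.962 = 779
60–79: 5669 × 0.926 = 5249
80+: 1693 × 0.937 + 6663 × 0.326 = 1586 + 2172 = 3758
→ [620, 1080, 779, 5249, 3758]
After projecting period 4:
Births: 1080 × 0.163 = 176  |  779 × 0.086 = 67 → total 243
20–39: 620 × 0.966 = 599
40–59: 1080 × 0.962 = 1039
60–79: 779 × 0.926 = 721
80+: 5249 × 0.937 + 3758 × 0.326 = 4918 + 1225 = 6143
→ [243, 599, 1039, 721, 6143]
Total after period 4: 243 + 599 + 1039 + 721 + 6143 = 8745

8745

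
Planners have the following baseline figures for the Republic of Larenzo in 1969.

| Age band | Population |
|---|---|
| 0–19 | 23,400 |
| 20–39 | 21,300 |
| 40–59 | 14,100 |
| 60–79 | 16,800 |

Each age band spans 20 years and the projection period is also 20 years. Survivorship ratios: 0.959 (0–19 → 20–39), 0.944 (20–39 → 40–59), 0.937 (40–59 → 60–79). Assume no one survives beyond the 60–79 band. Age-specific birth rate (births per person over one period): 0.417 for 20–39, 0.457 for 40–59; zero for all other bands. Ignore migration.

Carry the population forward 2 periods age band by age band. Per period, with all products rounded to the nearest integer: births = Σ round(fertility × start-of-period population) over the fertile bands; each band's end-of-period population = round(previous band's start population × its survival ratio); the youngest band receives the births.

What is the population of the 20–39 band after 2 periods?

14698

Period 1.
Births: 21300 * 0.417 = 8882 ; 14100 * 0.457 = 6444 — total 15326
20–39: 23400 * 0.959 = 22441
40–59: 21300 * 0.944 = 20107
60–79: 14100 * 0.937 = 13212
Population now: 0–19=15326, 20–39=22441, 40–59=20107, 60–79=13212
Period 2.
Births: 22441 * 0.417 = 9358 ; 20107 * 0.457 = 9189 — total 18547
20–39: 15326 * 0.959 = 14698
40–59: 22441 * 0.944 = 21184
60–79: 20107 * 0.937 = 18840
Population now: 0–19=18547, 20–39=14698, 40–59=21184, 60–79=18840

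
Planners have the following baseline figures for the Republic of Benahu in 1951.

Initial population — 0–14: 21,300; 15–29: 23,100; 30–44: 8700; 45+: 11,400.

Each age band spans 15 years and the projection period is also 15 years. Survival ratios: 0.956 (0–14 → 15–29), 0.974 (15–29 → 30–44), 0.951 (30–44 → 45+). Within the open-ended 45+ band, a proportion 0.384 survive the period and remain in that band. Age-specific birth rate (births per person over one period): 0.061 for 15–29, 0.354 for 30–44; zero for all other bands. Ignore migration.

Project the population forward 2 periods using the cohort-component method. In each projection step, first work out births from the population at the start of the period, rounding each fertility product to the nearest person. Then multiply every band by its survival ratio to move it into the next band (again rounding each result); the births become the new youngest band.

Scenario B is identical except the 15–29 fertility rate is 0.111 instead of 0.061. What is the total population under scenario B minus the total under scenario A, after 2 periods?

2123

Numbering the bands 1..4 from youngest to oldest:
Period 1.
Births: 23100 × 0.061 = 1409, 8700 × 0.354 = 3080 → total 4489
Band 2: 21300 × 0.956 = 20363
Band 3: 23100 × 0.974 = 22499
Band 4: 8700 × 0.951 + 11400 × 0.384 = 8274 + 4378 = 12652
Population now: 0–14=4489, 15–29=20363, 30–44=22499, 45+=12652
Period 2.
Births: 20363 × 0.061 = 1242, 22499 × 0.354 = 7965 → total 9207
Band 2: 4489 × 0.956 = 4291
Band 3: 20363 × 0.974 = 19834
Band 4: 22499 × 0.951 + 12652 × 0.384 = 21397 + 4858 = 26255
Population now: 0–14=9207, 15–29=4291, 30–44=19834, 45+=26255
Scenario A total after 2 periods: 59587
Scenario B projection —
Period 1.
Births: 23100 × 0.111 = 2564, 8700 × 0.354 = 3080 → total 5644
Band 2: 21300 × 0.956 = 20363
Band 3: 23100 × 0.974 = 22499
Band 4: 8700 × 0.951 + 11400 × 0.384 = 8274 + 4378 = 12652
Population now: 0–14=5644, 15–29=20363, 30–44=22499, 45+=12652
Period 2.
Births: 20363 × 0.111 = 2260, 22499 × 0.354 = 7965 → total 10225
Band 2: 5644 × 0.956 = 5396
Band 3: 20363 × 0.974 = 19834
Band 4: 22499 × 0.951 + 12652 × 0.384 = 21397 + 4858 = 26255
Population now: 0–14=10225, 15–29=5396, 30–44=19834, 45+=26255
Scenario B total after 2 periods: 61710
Difference B − A = 61710 − 59587 = 2123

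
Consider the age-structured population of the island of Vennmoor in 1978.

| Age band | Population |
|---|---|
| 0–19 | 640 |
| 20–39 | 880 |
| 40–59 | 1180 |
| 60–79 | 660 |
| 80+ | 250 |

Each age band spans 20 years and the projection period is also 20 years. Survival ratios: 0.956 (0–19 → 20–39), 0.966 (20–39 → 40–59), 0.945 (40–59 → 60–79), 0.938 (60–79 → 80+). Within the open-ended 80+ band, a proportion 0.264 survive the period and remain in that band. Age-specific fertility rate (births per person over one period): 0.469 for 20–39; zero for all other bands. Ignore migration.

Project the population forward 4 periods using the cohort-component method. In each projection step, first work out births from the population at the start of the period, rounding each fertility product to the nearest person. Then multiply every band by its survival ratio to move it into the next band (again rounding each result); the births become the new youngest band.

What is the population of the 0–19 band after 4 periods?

[period 1]
Births: 880 * 0.469 = 413
20–39: 640 * 0.956 = 612
40–59: 880 * 0.966 = 850
60–79: 1180 * 0.945 = 1115
80+: 660 * 0.938 + 250 * 0.264 = 619 + 66 = 685
→ [413, 612, 850, 1115, 685]
[period 2]
Births: 612 * 0.469 = 287
20–39: 413 * 0.956 = 395
40–59: 612 * 0.966 = 591
60–79: 850 * 0.945 = 803
80+: 1115 * 0.938 + 685 * 0.264 = 1046 + 181 = 1227
→ [287, 395, 591, 803, 1227]
[period 3]
Births: 395 * 0.469 = 185
20–39: 287 * 0.956 = 274
40–59: 395 * 0.966 = 382
60–79: 591 * 0.945 = 558
80+: 803 * 0.938 + 1227 * 0.264 = 753 + 324 = 1077
→ [185, 274, 382, 558, 1077]
[period 4]
Births: 274 * 0.469 = 129
20–39: 185 * 0.956 = 177
40–59: 274 * 0.966 = 265
60–79: 382 * 0.945 = 361
80+: 558 * 0.938 + 1077 * 0.264 = 523 + 284 = 807
→ [129, 177, 265, 361, 807]

129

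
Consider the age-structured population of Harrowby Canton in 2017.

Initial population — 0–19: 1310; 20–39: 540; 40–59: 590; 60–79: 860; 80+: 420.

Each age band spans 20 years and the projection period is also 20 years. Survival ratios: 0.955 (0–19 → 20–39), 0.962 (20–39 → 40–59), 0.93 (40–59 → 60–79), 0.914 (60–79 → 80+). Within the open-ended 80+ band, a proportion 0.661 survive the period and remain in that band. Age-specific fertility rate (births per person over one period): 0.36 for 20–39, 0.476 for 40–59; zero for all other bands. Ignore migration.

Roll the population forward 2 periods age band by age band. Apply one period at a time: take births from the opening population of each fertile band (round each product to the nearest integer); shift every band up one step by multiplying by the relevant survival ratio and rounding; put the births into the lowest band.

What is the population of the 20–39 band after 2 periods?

Period 1.
Births: 540 × 0.36 = 194, 590 × 0.476 = 281 ⇒ total 475
20–39: 1310 × 0.955 = 1251
40–59: 540 × 0.962 = 519
60–79: 590 × 0.93 = 549
80+: 860 × 0.914 + 420 × 0.661 = 786 + 278 = 1064
→ [475, 1251, 519, 549, 1064]
Period 2.
Births: 1251 × 0.36 = 450, 519 × 0.476 = 247 ⇒ total 697
20–39: 475 × 0.955 = 454
40–59: 1251 × 0.962 = 1203
60–79: 519 × 0.93 = 483
80+: 549 × 0.914 + 1064 × 0.661 = 502 + 703 = 1205
→ [697, 454, 1203, 483, 1205]

454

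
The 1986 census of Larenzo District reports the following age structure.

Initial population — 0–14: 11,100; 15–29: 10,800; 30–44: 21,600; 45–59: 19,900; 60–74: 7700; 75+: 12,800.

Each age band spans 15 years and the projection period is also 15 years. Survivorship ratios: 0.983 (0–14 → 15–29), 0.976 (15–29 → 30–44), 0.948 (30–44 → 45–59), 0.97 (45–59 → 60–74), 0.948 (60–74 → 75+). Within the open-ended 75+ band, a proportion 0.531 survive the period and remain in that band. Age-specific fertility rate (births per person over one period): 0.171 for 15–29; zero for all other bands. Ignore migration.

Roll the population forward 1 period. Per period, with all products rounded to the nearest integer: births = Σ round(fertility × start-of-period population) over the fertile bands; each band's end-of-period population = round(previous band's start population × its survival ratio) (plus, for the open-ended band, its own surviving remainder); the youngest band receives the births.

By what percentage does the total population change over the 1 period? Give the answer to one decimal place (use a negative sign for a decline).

-8.0

Let group 1 be 0–14 through group 6 = 75+.
Period 1:
Births: 10800 * 0.171 = 1847
Group 2: 11100 * 0.983 = 10911
Group 3: 10800 * 0.976 = 10541
Group 4: 21600 * 0.948 = 20477
Group 5: 19900 * 0.97 = 19303
Group 6: 7700 * 0.948 + 12800 * 0.531 = 7300 + 6797 = 14097
Giving 1847 / 10911 / 10541 / 20477 / 19303 / 14097.
Total: 83900 → 77176; change = -6724; percentage change = -8.0%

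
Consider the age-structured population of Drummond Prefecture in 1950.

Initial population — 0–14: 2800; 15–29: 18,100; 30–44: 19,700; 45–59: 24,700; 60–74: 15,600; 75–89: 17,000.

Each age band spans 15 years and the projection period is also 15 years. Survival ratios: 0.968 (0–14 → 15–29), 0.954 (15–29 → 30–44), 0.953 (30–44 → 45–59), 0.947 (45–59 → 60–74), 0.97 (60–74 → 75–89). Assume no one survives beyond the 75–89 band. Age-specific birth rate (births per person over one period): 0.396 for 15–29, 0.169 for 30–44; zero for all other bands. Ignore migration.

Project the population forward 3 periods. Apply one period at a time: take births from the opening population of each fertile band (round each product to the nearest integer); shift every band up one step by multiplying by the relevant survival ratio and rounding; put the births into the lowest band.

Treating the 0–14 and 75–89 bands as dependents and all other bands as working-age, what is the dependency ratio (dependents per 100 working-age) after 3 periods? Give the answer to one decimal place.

68.7

Period 1:
Births: 18100 × 0.396 = 7168  |  19700 × 0.169 = 3329 → 10497
15–29: 2800 × 0.968 = 2710
30–44: 18100 × 0.954 = 17267
45–59: 19700 × 0.953 = 18774
60–74: 24700 × 0.947 = 23391
75–89: 15600 × 0.97 = 15132
Giving 10497 / 2710 / 17267 / 18774 / 23391 / 15132.
Period 2:
Births: 2710 × 0.396 = 1073  |  17267 × 0.169 = 2918 → 3991
15–29: 10497 × 0.968 = 10161
30–44: 2710 × 0.954 = 2585
45–59: 17267 × 0.953 = 16455
60–74: 18774 × 0.947 = 17779
75–89: 23391 × 0.97 = 22689
Giving 3991 / 10161 / 2585 / 16455 / 17779 / 22689.
Period 3:
Births: 10161 × 0.396 = 4024  |  2585 × 0.169 = 437 → 4461
15–29: 3991 × 0.968 = 3863
30–44: 10161 × 0.954 = 9694
45–59: 2585 × 0.953 = 2464
60–74: 16455 × 0.947 = 15583
75–89: 17779 × 0.97 = 17246
Giving 4461 / 3863 / 9694 / 2464 / 15583 / 17246.
Dependents (band 0–14 + band 75–89) = 4461 + 17246 = 21707; working-age = 31604; ratio = 21707/31604 × 100 = 68.7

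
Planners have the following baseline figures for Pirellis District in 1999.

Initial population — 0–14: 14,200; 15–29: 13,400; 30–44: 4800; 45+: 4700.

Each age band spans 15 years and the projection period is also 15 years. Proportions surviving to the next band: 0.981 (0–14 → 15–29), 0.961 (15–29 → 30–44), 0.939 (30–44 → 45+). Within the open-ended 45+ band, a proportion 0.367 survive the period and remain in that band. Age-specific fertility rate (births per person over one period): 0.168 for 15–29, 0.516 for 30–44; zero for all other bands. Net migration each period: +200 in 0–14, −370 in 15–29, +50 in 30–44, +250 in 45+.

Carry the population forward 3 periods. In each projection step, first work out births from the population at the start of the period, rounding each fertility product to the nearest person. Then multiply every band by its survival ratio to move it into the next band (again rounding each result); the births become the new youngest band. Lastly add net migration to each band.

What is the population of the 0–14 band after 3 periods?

7700

Numbering the groups 1..4 from youngest to oldest:
— Period 1 —
Births: 13400 × 0.168 = 2251, 4800 × 0.516 = 2477 ⇒ total 4728
Group 2: 14200 × 0.981 = 13930
Group 3: 13400 × 0.961 = 12877
Group 4: 4800 × 0.939 + 4700 × 0.367 = 4507 + 1725 = 6232
Net migration: Group 1 + 200 → 4928; Group 2 − 370 → 13560; Group 3 + 50 → 12927; Group 4 + 250 → 6482
End of period: [4928, 13560, 12927, 6482]
— Period 2 —
Births: 13560 × 0.168 = 2278, 12927 × 0.516 = 6670 ⇒ total 8948
Group 2: 4928 × 0.981 = 4834
Group 3: 13560 × 0.961 = 13031
Group 4: 12927 × 0.939 + 6482 × 0.367 = 12138 + 2379 = 14517
Net migration: Group 1 + 200 → 9148; Group 2 − 370 → 4464; Group 3 + 50 → 13081; Group 4 + 250 → 14767
End of period: [9148, 4464, 13081, 14767]
— Period 3 —
Births: 4464 × 0.168 = 750, 13081 × 0.516 = 6750 ⇒ total 7500
Group 2: 9148 × 0.981 = 8974
Group 3: 4464 × 0.961 = 4290
Group 4: 13081 × 0.939 + 14767 × 0.367 = 12283 + 5419 = 17702
Net migration: Group 1 + 200 → 7700; Group 2 − 370 → 8604; Group 3 + 50 → 4340; Group 4 + 250 → 17952
End of period: [7700, 8604, 4340, 17952]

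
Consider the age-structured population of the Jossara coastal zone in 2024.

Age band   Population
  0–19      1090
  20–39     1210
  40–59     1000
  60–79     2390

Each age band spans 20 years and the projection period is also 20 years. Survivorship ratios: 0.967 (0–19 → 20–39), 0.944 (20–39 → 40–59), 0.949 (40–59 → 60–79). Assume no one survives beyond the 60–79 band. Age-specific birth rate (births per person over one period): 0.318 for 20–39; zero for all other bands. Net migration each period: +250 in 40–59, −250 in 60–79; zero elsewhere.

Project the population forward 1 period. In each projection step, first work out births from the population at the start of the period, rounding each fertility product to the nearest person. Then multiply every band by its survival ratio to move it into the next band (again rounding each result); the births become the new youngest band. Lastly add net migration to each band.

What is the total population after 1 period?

3530

Period 1.
Births: 1210 × 0.318 = 385
20–39: 1090 × 0.967 = 1054
40–59: 1210 × 0.944 = 1142
60–79: 1000 × 0.949 = 949
Net migration: 40–59 + 250 → 1392; 60–79 − 250 → 699
→ [385, 1054, 1392, 699]
Total after period 1: 385 + 1054 + 1392 + 699 = 3530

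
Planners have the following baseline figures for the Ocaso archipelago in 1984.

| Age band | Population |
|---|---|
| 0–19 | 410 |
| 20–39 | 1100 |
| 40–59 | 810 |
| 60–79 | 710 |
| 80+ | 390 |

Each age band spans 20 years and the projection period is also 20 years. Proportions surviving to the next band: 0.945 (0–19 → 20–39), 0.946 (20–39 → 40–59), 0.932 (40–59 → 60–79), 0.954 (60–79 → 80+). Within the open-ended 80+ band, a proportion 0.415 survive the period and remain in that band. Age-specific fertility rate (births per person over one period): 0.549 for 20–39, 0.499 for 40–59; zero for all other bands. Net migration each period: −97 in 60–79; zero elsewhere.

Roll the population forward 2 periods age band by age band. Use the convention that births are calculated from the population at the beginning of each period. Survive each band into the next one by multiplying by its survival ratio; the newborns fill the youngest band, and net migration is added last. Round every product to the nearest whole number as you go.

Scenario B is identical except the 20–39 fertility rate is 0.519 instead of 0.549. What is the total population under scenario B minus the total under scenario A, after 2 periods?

(Groups numbered youngest = 1 to oldest = 5.)
[period 1]
Births: 1100 × 0.549 = 604  |  810 × 0.499 = 404 → total 1008
Group 2: 410 × 0.945 = 387
Group 3: 1100 × 0.946 = 1041
Group 4: 810 × 0.932 = 755
Group 5: 710 × 0.954 + 390 × 0.415 = 677 + 162 = 839
Net migration: Group 4 − 97 → 658
Giving 1008 / 387 / 1041 / 658 / 839.
[period 2]
Births: 387 × 0.549 = 212  |  1041 × 0.499 = 519 → total 731
Group 2: 1008 × 0.945 = 953
Group 3: 387 × 0.946 = 366
Group 4: 1041 × 0.932 = 970
Group 5: 658 × 0.954 + 839 × 0.415 = 628 + 348 = 976
Net migration: Group 4 − 97 → 873
Giving 731 / 953 / 366 / 873 / 976.
Scenario A total after 2 periods: 3899
Scenario B projection —
[period 1]
Births: 1100 × 0.519 = 571  |  810 × 0.499 = 404 → total 975
Group 2: 410 × 0.945 = 387
Group 3: 1100 × 0.946 = 1041
Group 4: 810 × 0.932 = 755
Group 5: 710 × 0.954 + 390 × 0.415 = 677 + 162 = 839
Net migration: Group 4 − 97 → 658
Giving 975 / 387 / 1041 / 658 / 839.
[period 2]
Births: 387 × 0.519 = 201  |  1041 × 0.499 = 519 → total 720
Group 2: 975 × 0.945 = 921
Group 3: 387 × 0.946 = 366
Group 4: 1041 × 0.932 = 970
Group 5: 658 × 0.954 + 839 × 0.415 = 628 + 348 = 976
Net migration: Group 4 − 97 → 873
Giving 720 / 921 / 366 / 873 / 976.
Scenario B total after 2 periods: 3856
Difference B − A = 3856 − 3899 = -43

-43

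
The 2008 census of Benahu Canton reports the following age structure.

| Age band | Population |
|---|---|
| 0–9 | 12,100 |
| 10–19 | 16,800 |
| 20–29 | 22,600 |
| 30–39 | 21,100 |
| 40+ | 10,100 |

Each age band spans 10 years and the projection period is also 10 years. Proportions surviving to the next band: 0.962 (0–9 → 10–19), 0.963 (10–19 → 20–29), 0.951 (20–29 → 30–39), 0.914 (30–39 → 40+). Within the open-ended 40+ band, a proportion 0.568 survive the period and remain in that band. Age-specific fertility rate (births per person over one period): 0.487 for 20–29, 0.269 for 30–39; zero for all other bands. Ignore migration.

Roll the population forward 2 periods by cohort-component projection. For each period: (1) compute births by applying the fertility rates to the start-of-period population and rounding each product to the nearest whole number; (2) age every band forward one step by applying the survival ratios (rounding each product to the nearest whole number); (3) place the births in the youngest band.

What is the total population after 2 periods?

Numbering the bands 1..5 from youngest to oldest:
[period 1]
Births: 22600 * 0.487 = 11006  |  21100 * 0.269 = 5676 ⇒ total 16682
Band 2: 12100 * 0.962 = 11640
Band 3: 16800 * 0.963 = 16178
Band 4: 22600 * 0.951 = 21493
Band 5: 21100 * 0.914 + 10100 * 0.568 = 19285 + 5737 = 25022
Population now: 0–9=16682, 10–19=11640, 20–29=16178, 30–39=21493, 40+=25022
[period 2]
Births: 16178 * 0.487 = 7879  |  21493 * 0.269 = 5782 ⇒ total 13661
Band 2: 16682 * 0.962 = 16048
Band 3: 11640 * 0.963 = 11209
Band 4: 16178 * 0.951 = 15385
Band 5: 21493 * 0.914 + 25022 * 0.568 = 19645 + 14212 = 33857
Population now: 0–9=13661, 10–19=16048, 20–29=11209, 30–39=15385, 40+=33857
Total after period 2: 13661 + 16048 + 11209 + 15385 + 33857 = 90160

90160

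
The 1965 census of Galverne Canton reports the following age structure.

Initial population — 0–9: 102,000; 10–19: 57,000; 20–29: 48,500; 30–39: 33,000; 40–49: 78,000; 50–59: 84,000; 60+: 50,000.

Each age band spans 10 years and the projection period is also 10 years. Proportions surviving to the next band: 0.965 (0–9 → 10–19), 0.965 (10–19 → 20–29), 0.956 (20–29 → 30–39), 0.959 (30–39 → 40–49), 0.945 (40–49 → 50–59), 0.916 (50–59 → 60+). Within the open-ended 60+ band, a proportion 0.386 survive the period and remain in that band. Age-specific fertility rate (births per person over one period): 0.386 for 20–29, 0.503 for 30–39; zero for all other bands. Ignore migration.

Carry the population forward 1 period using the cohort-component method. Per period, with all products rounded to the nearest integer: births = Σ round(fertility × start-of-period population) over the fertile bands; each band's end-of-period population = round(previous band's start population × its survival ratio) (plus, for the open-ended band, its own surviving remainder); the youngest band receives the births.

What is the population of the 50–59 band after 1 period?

Call the bands 1 to 7, youngest first.
Period 1.
Births: 48500 * 0.386 = 18721, 33000 * 0.503 = 16599 → 35320
Band 2: 102000 * 0.965 = 98430
Band 3: 57000 * 0.965 = 55005
Band 4: 48500 * 0.956 = 46366
Band 5: 33000 * 0.959 = 31647
Band 6: 78000 * 0.945 = 73710
Band 7: 84000 * 0.916 + 50000 * 0.386 = 76944 + 19300 = 96244
Giving 35320 / 98430 / 55005 / 46366 / 31647 / 73710 / 96244.

73710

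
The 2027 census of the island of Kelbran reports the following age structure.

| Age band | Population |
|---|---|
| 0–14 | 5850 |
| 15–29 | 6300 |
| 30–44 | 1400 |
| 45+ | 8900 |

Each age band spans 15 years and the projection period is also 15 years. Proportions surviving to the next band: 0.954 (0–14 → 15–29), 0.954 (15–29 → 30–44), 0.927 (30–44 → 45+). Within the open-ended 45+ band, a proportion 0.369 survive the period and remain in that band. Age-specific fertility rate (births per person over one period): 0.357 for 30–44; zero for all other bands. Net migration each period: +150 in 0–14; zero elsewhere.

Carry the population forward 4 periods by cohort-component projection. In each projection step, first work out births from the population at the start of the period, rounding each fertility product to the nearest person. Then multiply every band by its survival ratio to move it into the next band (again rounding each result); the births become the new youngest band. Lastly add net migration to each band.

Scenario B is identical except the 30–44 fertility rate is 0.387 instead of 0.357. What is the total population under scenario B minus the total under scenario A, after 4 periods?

384

Let group 1 be 0–14 through group 4 = 45+.
— Period 1 —
Births: 1400 * 0.357 = 500
Group 2: 5850 * 0.954 = 5581
Group 3: 6300 * 0.954 = 6010
Group 4: 1400 * 0.927 + 8900 * 0.369 = 1298 + 3284 = 4582
Net migration: Group 1 + 150 → 650
End of period: [650, 5581, 6010, 4582]
— Period 2 —
Births: 6010 * 0.357 = 2146
Group 2: 650 * 0.954 = 620
Group 3: 5581 * 0.954 = 5324
Group 4: 6010 * 0.927 + 4582 * 0.369 = 5571 + 1691 = 7262
Net migration: Group 1 + 150 → 2296
End of period: [2296, 620, 5324, 7262]
— Period 3 —
Births: 5324 * 0.357 = 1901
Group 2: 2296 * 0.954 = 2190
Group 3: 620 * 0.954 = 591
Group 4: 5324 * 0.927 + 7262 * 0.369 = 4935 + 2680 = 7615
Net migration: Group 1 + 150 → 2051
End of period: [2051, 2190, 591, 7615]
— Period 4 —
Births: 591 * 0.357 = 211
Group 2: 2051 * 0.954 = 1957
Group 3: 2190 * 0.954 = 2089
Group 4: 591 * 0.927 + 7615 * 0.369 = 548 + 2810 = 3358
Net migration: Group 1 + 150 → 361
End of period: [361, 1957, 2089, 3358]
Scenario A total after 4 periods: 7765
Scenario B projection —
— Period 1 —
Births: 1400 * 0.387 = 542
Group 2: 5850 * 0.954 = 5581
Group 3: 6300 * 0.954 = 6010
Group 4: 1400 * 0.927 + 8900 * 0.369 = 1298 + 3284 = 4582
Net migration: Group 1 + 150 → 692
End of period: [692, 5581, 6010, 4582]
— Period 2 —
Births: 6010 * 0.387 = 2326
Group 2: 692 * 0.954 = 660
Group 3: 5581 * 0.954 = 5324
Group 4: 6010 * 0.927 + 4582 * 0.369 = 5571 + 1691 = 7262
Net migration: Group 1 + 150 → 2476
End of period: [2476, 660, 5324, 7262]
— Period 3 —
Births: 5324 * 0.387 = 2060
Group 2: 2476 * 0.954 = 2362
Group 3: 660 * 0.954 = 630
Group 4: 5324 * 0.927 + 7262 * 0.369 = 4935 + 2680 = 7615
Net migration: Group 1 + 150 → 2210
End of period: [2210, 2362, 630, 7615]
— Period 4 —
Births: 630 * 0.387 = 244
Group 2: 2210 * 0.954 = 2108
Group 3: 2362 * 0.954 = 2253
Group 4: 630 * 0.927 + 7615 * 0.369 = 584 + 2810 = 3394
Net migration: Group 1 + 150 → 394
End of period: [394, 2108, 2253, 3394]
Scenario B total after 4 periods: 8149
Difference B − A = 8149 − 7765 = 384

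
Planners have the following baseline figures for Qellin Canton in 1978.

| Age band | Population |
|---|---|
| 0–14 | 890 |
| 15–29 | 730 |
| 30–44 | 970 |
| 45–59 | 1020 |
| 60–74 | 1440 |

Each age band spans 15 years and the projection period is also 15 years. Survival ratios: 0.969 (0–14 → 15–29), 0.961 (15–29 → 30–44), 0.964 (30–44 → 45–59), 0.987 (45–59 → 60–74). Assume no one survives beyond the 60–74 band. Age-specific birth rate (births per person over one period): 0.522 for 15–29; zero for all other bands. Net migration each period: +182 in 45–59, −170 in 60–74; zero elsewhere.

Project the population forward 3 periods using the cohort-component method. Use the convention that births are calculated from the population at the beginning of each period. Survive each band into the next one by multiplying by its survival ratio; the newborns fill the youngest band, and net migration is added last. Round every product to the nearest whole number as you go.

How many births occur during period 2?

450

Period 1.
Births: 730 * 0.522 = 381
15–29: 890 * 0.969 = 862
30–44: 730 * 0.961 = 702
45–59: 970 * 0.964 = 935
60–74: 1020 * 0.987 = 1007
Net migration: 45–59 + 182 → 1117; 60–74 − 170 → 837
End of period: [381, 862, 702, 1117, 837]
Period 2.
Births: 862 * 0.522 = 450
15–29: 381 * 0.969 = 369
30–44: 862 * 0.961 = 828
45–59: 702 * 0.964 = 677
60–74: 1117 * 0.987 = 1102
Net migration: 45–59 + 182 → 859; 60–74 − 170 → 932
End of period: [450, 369, 828, 859, 932]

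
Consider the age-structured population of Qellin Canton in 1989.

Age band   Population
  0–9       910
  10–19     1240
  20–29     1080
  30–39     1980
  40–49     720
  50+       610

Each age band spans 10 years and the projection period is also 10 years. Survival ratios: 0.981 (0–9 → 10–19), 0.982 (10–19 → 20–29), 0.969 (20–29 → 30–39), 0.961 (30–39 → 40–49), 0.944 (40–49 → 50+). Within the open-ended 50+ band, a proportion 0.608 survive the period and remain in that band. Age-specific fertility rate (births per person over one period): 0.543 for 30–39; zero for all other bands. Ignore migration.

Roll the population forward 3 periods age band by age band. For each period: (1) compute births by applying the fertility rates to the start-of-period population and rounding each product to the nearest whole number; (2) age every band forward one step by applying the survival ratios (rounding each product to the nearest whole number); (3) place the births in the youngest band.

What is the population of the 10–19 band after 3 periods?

558

Call the groups 1 to 6, youngest first.
— Period 1 —
Births: 1980 × 0.543 = 1075
Group 2: 910 × 0.981 = 893
Group 3: 1240 × 0.982 = 1218
Group 4: 1080 × 0.969 = 1047
Group 5: 1980 × 0.961 = 1903
Group 6: 720 × 0.944 + 610 × 0.608 = 680 + 371 = 1051
Population now: 0–9=1075, 10–19=893, 20–29=1218, 30–39=1047, 40–49=1903, 50+=1051
— Period 2 —
Births: 1047 × 0.543 = 569
Group 2: 1075 × 0.981 = 1055
Group 3: 893 × 0.982 = 877
Group 4: 1218 × 0.969 = 1180
Group 5: 1047 × 0.961 = 1006
Group 6: 1903 × 0.944 + 1051 × 0.608 = 1796 + 639 = 2435
Population now: 0–9=569, 10–19=1055, 20–29=877, 30–39=1180, 40–49=1006, 50+=2435
— Period 3 —
Births: 1180 × 0.543 = 641
Group 2: 569 × 0.981 = 558
Group 3: 1055 × 0.982 = 1036
Group 4: 877 × 0.969 = 850
Group 5: 1180 × 0.961 = 1134
Group 6: 1006 × 0.944 + 2435 × 0.608 = 950 + 1480 = 2430
Population now: 0–9=641, 10–19=558, 20–29=1036, 30–39=850, 40–49=1134, 50+=2430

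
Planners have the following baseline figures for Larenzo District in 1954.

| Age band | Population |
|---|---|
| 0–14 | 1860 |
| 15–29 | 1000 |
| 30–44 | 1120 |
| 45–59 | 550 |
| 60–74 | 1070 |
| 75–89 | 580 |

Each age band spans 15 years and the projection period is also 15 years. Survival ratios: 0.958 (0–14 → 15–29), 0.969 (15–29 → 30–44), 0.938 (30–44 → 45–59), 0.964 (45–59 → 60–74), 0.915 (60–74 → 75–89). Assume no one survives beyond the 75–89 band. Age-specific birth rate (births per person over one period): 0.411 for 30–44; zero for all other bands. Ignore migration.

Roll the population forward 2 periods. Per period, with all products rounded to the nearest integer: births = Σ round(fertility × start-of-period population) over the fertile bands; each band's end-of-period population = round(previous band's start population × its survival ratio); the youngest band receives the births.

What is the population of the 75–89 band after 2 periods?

485

— Period 1 —
Births: 1120 × 0.411 = 460
15–29: 1860 × 0.958 = 1782
30–44: 1000 × 0.969 = 969
45–59: 1120 × 0.938 = 1051
60–74: 550 × 0.964 = 530
75–89: 1070 × 0.915 = 979
Giving 460 / 1782 / 969 / 1051 / 530 / 979.
— Period 2 —
Births: 969 × 0.411 = 398
15–29: 460 × 0.958 = 441
30–44: 1782 × 0.969 = 1727
45–59: 969 × 0.938 = 909
60–74: 1051 × 0.964 = 1013
75–89: 530 × 0.915 = 485
Giving 398 / 441 / 1727 / 909 / 1013 / 485.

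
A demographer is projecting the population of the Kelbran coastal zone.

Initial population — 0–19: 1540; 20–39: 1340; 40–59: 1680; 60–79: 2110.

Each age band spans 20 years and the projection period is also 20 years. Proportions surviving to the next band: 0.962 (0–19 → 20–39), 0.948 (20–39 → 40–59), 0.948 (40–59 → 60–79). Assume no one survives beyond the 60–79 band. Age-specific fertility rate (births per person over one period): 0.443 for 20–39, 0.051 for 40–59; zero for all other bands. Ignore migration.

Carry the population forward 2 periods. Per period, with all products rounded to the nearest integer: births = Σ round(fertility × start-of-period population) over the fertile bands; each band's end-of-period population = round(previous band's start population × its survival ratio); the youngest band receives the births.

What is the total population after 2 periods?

Period 1.
Births: 1340 * 0.443 = 594  |  1680 * 0.051 = 86 — total 680
20–39: 1540 * 0.962 = 1481
40–59: 1340 * 0.948 = 1270
60–79: 1680 * 0.948 = 1593
Population now: 0–19=680, 20–39=1481, 40–59=1270, 60–79=1593
Period 2.
Births: 1481 * 0.443 = 656  |  1270 * 0.051 = 65 — total 721
20–39: 680 * 0.962 = 654
40–59: 1481 * 0.948 = 1404
60–79: 1270 * 0.948 = 1204
Population now: 0–19=721, 20–39=654, 40–59=1404, 60–79=1204
Total after period 2: 721 + 654 + 1404 + 1204 = 3983

3983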